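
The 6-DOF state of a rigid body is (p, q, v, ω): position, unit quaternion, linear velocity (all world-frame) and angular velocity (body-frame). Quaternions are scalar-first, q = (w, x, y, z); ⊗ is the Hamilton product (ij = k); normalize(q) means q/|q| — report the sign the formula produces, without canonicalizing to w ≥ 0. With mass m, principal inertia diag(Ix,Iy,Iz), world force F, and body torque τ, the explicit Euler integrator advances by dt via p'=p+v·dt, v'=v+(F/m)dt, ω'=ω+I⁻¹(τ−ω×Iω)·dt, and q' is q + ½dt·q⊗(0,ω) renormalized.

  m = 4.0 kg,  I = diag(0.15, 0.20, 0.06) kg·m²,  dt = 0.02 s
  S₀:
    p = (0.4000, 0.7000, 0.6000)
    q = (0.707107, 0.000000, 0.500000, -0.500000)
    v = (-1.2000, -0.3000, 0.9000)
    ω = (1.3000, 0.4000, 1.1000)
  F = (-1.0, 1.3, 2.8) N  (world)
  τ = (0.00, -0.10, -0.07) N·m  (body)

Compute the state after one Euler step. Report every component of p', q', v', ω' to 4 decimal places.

p' = (0.3760, 0.6940, 0.6180)
q' = (0.7105, 0.0167, 0.4963, -0.4986)
v' = (-1.2050, -0.2935, 0.9140)
ω' = (1.3082, 0.3771, 1.0680)

gyro term ω×Iω = (-0.0616, 0.1287, 0.0260)
angular accel α = (0.4107, -1.1435, -1.6000)
ω' = ω + α·dt = (1.3082, 0.3771, 1.0680)
q⊗(0,ω) = (0.3500000, 1.6692391, -0.3671572, 0.1278177)
q + ½dt·q⊗(0,ω), renormalized = (0.7105, 0.0167, 0.4963, -0.4986)
new position p' = (0.3760, 0.6940, 0.6180)
new velocity v' = (-1.2050, -0.2935, 0.9140)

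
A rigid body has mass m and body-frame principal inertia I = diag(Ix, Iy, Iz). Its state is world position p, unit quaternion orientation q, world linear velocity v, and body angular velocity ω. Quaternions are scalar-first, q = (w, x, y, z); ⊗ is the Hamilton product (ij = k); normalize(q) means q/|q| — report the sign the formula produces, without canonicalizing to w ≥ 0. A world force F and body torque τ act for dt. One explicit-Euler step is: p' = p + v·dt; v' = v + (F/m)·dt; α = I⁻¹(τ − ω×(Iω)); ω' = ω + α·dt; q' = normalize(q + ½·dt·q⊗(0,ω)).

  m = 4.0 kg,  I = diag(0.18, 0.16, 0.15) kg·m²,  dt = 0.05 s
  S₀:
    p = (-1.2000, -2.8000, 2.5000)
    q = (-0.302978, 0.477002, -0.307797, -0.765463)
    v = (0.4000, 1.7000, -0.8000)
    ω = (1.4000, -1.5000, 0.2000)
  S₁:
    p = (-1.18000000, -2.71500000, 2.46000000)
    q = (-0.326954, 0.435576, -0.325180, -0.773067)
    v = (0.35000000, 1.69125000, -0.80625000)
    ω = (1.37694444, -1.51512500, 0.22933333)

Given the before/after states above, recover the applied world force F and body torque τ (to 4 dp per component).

F = (-4.0000, -0.7000, -0.5000)
τ = (-0.0800, -0.0400, 0.1300)

rate change Δω = (-0.02305556, -0.01512500, 0.02933333)
τ = I·(Δω/dt) + ω₀×(Iω₀) = (-0.0800, -0.0400, 0.1300)
Δv = v₁−v₀ = (-0.05000000, -0.00875000, -0.00625000)
m·(v₁−v₀)/dt = (-4.0000, -0.7000, -0.5000)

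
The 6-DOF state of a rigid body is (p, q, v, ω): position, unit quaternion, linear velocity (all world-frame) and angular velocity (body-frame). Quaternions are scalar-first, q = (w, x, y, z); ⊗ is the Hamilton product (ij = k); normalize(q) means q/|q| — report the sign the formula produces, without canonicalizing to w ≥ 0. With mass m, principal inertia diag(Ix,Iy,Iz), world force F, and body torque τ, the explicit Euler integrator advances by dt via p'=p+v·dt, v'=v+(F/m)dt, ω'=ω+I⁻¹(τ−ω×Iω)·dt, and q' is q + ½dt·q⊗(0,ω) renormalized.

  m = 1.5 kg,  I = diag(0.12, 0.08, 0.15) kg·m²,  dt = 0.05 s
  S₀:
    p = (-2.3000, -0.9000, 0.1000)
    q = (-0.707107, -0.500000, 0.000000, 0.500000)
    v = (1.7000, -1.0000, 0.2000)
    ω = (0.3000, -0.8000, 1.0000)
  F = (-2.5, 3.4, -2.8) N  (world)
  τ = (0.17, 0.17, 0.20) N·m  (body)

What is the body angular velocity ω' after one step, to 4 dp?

precession coupling ω×(Iω) = (-0.0560, -0.0090, 0.0096)
angular accel α = (1.8833, 2.2375, 1.2693)
new body rate ω' = (0.3942, -0.6881, 1.0635)

ω' = (0.3942, -0.6881, 1.0635)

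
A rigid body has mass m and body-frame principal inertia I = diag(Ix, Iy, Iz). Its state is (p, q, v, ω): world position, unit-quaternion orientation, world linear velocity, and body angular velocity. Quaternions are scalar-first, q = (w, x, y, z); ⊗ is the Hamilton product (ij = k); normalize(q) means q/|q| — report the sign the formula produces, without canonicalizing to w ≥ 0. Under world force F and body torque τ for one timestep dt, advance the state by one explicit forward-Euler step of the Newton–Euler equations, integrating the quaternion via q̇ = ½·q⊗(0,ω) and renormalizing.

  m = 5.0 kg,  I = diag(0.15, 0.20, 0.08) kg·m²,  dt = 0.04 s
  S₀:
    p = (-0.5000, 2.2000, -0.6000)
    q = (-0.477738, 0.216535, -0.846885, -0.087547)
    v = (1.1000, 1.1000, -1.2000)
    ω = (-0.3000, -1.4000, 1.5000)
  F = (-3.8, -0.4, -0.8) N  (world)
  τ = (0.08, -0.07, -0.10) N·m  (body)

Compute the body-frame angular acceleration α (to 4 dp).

gyro term ω×Iω = (0.2520, -0.0315, 0.0210)
(τ − ω×Iω)/I = (-1.1467, -0.1925, -1.5125)

α = (-1.1467, -0.1925, -1.5125)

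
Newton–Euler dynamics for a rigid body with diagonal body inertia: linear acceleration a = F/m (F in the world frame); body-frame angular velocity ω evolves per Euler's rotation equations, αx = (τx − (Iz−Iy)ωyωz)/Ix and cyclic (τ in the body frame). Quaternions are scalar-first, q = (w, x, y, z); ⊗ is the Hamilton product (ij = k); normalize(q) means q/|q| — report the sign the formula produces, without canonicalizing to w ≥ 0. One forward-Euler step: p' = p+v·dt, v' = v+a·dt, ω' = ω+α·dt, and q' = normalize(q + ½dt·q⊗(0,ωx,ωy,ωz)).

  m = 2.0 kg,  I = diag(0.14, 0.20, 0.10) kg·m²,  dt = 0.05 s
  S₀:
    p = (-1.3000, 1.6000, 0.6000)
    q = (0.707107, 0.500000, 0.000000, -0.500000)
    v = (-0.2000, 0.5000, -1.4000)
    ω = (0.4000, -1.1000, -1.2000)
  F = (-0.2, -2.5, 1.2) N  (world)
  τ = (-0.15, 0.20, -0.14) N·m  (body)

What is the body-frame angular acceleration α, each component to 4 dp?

α = (-0.1286, 1.0960, -1.1360)

ω×(Iω) gyroscopic = (-0.1320, -0.0192, -0.0264)
α = I⁻¹(τ − ω×Iω) = (-0.1286, 1.0960, -1.1360)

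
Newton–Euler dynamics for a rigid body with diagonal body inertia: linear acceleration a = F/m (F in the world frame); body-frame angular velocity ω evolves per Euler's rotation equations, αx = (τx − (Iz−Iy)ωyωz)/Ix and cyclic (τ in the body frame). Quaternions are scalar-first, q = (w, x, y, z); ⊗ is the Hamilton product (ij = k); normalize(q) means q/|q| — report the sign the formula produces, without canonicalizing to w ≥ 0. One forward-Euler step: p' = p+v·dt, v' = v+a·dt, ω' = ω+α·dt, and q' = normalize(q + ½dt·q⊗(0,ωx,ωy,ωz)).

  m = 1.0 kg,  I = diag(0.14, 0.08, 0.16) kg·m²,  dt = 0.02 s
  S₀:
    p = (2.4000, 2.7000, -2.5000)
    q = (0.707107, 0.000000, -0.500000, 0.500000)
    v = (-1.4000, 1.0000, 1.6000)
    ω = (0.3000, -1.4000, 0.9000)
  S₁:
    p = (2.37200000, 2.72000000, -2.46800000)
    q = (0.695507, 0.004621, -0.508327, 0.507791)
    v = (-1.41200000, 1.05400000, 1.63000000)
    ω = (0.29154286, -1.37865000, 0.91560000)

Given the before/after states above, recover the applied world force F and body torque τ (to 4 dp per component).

F = (-0.6000, 2.7000, 1.5000)
τ = (-0.1600, 0.0800, 0.1500)

velocity change Δv = (-0.01200000, 0.05400000, 0.03000000)
F = m·Δv/dt = (-0.6000, 2.7000, 1.5000)
ω₁ − ω₀ = (-0.00845714, 0.02135000, 0.01560000)
ω₀×(Iω₀) = (-0.1008, -0.0054, 0.0252)
applied torque τ = (-0.1600, 0.0800, 0.1500)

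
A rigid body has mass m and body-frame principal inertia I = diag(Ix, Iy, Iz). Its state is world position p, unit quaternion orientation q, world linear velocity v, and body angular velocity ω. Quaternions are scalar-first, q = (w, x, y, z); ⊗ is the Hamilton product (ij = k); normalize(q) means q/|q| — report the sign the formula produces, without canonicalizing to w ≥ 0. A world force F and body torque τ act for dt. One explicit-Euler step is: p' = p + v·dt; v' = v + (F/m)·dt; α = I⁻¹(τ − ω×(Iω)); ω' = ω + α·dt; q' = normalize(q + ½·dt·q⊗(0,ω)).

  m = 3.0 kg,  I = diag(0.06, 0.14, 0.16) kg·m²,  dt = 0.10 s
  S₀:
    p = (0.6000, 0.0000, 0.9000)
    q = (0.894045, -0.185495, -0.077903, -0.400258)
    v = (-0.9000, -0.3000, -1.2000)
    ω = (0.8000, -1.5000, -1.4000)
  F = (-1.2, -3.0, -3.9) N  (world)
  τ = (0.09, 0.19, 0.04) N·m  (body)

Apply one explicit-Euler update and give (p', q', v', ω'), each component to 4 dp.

precession coupling ω×(Iω) = (0.0420, 0.1120, -0.0960)
(τ − ω×Iω)/I = (0.8000, 0.5571, 0.8500)
ω' = ω + α·dt = (0.8800, -1.4443, -1.3150)
Hamilton product q⊗(0,ω) = (-0.5288197, 0.2239132, -1.9209669, -0.9110981)
q + ½dt·q⊗(0,ω), renormalized = (0.8624, -0.1733, -0.1729, -0.4431)
linear accel F/m = (-0.4000, -1.0000, -1.3000)
p' = p + v·dt = (0.5100, -0.0300, 0.7800)
v' = v + a·dt = (-0.9400, -0.4000, -1.3300)

p' = (0.5100, -0.0300, 0.7800)
q' = (0.8624, -0.1733, -0.1729, -0.4431)
v' = (-0.9400, -0.4000, -1.3300)
ω' = (0.8800, -1.4443, -1.3150)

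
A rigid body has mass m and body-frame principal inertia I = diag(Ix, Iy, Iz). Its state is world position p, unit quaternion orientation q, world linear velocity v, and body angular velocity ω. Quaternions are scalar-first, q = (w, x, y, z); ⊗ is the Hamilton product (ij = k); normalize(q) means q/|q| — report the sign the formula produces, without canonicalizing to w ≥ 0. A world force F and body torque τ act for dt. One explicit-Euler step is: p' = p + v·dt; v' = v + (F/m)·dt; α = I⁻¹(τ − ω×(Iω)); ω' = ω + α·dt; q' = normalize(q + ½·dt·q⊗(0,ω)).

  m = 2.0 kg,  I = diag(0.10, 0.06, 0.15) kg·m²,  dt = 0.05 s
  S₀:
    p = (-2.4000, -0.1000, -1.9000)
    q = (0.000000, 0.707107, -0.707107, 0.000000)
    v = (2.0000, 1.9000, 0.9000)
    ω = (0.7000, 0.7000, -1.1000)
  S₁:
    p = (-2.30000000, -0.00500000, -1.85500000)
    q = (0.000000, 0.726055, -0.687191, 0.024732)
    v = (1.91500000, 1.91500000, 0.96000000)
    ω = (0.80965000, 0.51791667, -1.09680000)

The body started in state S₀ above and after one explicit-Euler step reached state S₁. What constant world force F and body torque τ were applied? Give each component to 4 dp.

v₁ − v₀ = (-0.08500000, 0.01500000, 0.06000000)
m·(v₁−v₀)/dt = (-3.4000, 0.6000, 2.4000)
Δω = ω₁−ω₀ = (0.10965000, -0.18208333, 0.00320000)
ω₀×(Iω₀) = (-0.0693, 0.0385, -0.0196)
I·α + gyro = (0.1500, -0.1800, -0.0100)

F = (-3.4000, 0.6000, 2.4000)
τ = (0.1500, -0.1800, -0.0100)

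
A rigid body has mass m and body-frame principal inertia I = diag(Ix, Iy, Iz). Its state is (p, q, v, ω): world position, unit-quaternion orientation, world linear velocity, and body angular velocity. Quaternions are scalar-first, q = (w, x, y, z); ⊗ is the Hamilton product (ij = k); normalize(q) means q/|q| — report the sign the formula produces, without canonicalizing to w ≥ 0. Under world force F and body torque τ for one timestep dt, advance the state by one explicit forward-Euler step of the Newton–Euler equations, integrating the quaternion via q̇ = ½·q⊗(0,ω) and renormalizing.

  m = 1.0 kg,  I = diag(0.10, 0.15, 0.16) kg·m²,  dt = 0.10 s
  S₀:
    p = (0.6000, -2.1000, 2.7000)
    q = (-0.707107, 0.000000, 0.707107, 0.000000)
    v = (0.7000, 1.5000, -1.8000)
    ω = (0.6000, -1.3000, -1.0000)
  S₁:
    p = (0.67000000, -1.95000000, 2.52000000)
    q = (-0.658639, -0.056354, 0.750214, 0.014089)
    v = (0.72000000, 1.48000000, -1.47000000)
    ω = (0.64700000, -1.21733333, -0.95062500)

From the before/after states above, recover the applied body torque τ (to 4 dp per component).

τ = (0.0600, 0.1600, 0.0400)

rate change Δω = (0.04700000, 0.08266667, 0.04937500)
ω₀×(Iω₀) = (0.0130, 0.0360, -0.0390)
applied torque τ = (0.0600, 0.1600, 0.0400)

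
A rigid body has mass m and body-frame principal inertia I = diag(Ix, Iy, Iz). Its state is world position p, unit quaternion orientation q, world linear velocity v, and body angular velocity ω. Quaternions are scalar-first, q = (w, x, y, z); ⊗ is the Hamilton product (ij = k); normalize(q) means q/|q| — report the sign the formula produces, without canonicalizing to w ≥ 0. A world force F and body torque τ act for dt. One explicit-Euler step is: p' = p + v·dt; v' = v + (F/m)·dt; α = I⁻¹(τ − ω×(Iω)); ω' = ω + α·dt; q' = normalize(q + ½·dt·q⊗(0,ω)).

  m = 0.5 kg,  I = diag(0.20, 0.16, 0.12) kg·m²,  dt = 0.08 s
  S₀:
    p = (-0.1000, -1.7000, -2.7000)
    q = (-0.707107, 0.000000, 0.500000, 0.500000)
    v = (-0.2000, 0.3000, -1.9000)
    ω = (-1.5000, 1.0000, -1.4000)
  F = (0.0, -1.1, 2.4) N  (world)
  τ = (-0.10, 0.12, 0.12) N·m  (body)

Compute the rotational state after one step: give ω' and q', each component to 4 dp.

ω' = (-1.5624, 0.9760, -1.3600)
q' = (-0.6962, -0.0056, 0.4399, 0.5672)

gyro term ω×Iω = (0.0560, 0.1680, 0.0600)
(τ − ω×Iω)/I = (-0.7800, -0.3000, 0.5000)
new body rate ω' = (-1.5624, 0.9760, -1.3600)
Hamilton product q⊗(0,ω) = (0.2000000, -0.1393395, -1.4571070, 1.7399498)
q' = normalize(q + ½dt·q⊗(0,ω)) = (-0.6962, -0.0056, 0.4399, 0.5672)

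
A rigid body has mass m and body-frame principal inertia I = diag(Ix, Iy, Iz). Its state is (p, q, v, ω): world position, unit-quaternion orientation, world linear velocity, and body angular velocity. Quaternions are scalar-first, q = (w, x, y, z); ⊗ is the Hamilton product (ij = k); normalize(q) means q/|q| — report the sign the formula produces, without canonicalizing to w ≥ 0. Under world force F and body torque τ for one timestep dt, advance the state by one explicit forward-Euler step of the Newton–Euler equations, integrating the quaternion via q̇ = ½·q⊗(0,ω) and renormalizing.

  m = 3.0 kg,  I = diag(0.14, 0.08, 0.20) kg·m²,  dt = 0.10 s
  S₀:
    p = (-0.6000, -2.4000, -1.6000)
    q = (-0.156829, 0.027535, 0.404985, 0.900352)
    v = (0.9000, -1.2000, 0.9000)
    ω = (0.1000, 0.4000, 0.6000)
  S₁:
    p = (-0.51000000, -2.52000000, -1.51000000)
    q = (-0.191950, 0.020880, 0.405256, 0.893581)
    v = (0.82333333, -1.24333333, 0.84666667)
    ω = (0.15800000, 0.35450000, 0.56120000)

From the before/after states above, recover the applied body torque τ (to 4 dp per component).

rate change Δω = (0.05800000, -0.04550000, -0.03880000)
gyro term ω₀×Iω₀ = (0.0288, -0.0036, -0.0024)
τ = I·(Δω/dt) + ω₀×(Iω₀) = (0.1100, -0.0400, -0.0800)

τ = (0.1100, -0.0400, -0.0800)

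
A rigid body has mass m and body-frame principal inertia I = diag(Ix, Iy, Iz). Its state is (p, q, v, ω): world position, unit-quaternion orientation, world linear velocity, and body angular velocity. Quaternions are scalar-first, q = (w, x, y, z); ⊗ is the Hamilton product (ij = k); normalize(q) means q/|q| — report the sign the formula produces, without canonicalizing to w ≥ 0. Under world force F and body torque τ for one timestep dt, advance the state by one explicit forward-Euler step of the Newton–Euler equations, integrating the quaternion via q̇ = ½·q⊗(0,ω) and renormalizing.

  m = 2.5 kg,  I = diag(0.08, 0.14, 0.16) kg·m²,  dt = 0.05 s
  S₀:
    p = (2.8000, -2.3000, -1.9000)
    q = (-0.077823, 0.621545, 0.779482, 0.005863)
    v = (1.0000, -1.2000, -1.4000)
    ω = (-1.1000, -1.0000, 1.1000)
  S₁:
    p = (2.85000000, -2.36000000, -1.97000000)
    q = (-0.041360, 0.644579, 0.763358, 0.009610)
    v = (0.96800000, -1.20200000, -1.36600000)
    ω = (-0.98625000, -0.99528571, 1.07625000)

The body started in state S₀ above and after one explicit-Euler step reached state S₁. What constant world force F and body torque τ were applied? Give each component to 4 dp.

F = (-1.6000, -0.1000, 1.7000)
τ = (0.1600, 0.1100, -0.0100)

velocity change Δv = (-0.03200000, -0.00200000, 0.03400000)
F = m·Δv/dt = (-1.6000, -0.1000, 1.7000)
Δω = ω₁−ω₀ = (0.11375000, 0.00471429, -0.02375000)
gyro term ω₀×Iω₀ = (-0.0220, 0.0968, 0.0660)
τ = I·(Δω/dt) + ω₀×(Iω₀) = (0.1600, 0.1100, -0.0100)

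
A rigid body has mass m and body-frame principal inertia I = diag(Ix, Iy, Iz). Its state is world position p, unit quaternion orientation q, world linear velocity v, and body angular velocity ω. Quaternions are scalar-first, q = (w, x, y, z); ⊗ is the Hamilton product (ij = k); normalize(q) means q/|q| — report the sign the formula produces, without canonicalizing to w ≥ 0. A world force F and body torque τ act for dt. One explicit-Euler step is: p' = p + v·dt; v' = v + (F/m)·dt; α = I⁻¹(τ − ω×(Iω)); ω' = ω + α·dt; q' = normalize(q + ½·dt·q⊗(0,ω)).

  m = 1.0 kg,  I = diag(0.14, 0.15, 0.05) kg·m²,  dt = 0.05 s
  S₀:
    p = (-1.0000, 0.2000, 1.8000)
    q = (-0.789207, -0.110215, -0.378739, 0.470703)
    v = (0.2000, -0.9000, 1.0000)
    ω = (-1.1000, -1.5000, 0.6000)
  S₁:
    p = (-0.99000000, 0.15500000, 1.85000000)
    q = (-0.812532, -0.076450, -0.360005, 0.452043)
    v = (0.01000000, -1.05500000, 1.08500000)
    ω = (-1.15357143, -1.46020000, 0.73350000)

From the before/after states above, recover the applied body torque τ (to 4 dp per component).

Δω = ω₁−ω₀ = (-0.05357143, 0.03980000, 0.13350000)
applied torque τ = (-0.0600, 0.0600, 0.1500)

τ = (-0.0600, 0.0600, 0.1500)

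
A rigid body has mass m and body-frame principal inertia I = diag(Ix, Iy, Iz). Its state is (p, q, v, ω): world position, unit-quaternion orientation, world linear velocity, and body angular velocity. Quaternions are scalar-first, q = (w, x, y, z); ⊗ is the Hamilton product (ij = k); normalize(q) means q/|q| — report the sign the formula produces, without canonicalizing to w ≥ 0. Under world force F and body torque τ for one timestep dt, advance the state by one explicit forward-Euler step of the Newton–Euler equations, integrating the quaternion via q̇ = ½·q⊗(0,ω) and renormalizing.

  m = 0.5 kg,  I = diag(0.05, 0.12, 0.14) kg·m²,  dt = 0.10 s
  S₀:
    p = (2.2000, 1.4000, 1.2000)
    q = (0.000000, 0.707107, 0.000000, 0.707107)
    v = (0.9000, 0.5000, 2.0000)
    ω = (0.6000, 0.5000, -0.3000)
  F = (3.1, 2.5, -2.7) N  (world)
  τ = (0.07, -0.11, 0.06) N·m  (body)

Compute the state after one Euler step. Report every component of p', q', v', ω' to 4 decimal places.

ω×(Iω) gyroscopic = (-0.0030, 0.0162, 0.0210)
α = I⁻¹(τ − ω×Iω) = (1.4600, -1.0517, 0.2786)
new body rate ω' = (0.7460, 0.3948, -0.2721)
Hamilton product q⊗(0,ω) = (-0.2121321, -0.3535535, 0.6363963, 0.3535535)
q + ½dt·q⊗(0,ω), renormalized = (-0.0106, 0.6888, 0.0318, 0.7242)
p + v·dt = (2.2900, 1.4500, 1.4000)
v' = v + a·dt = (1.5200, 1.0000, 1.4600)

p' = (2.2900, 1.4500, 1.4000)
q' = (-0.0106, 0.6888, 0.0318, 0.7242)
v' = (1.5200, 1.0000, 1.4600)
ω' = (0.7460, 0.3948, -0.2721)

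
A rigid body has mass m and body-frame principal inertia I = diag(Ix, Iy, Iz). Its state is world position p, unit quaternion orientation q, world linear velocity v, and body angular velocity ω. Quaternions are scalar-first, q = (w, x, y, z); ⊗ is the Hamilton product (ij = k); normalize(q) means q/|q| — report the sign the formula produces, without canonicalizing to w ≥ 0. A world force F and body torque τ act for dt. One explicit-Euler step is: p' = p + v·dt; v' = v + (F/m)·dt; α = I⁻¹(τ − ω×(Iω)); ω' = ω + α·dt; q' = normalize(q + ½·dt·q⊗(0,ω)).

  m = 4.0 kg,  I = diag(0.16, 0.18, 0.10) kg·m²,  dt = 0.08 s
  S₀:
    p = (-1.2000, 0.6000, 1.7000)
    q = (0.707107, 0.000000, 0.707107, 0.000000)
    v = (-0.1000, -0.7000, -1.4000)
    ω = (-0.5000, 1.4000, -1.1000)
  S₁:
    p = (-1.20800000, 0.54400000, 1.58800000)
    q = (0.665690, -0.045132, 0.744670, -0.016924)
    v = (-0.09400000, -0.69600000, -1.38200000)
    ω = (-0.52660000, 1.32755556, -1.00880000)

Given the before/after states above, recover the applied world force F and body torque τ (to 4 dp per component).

velocity change Δv = (0.00600000, 0.00400000, 0.01800000)
m·(v₁−v₀)/dt = (0.3000, 0.2000, 0.9000)
rate change Δω = (-0.02660000, -0.07244444, 0.09120000)
ω₀×(Iω₀) = (0.1232, 0.0330, -0.0140)
I·α + gyro = (0.0700, -0.1300, 0.1000)

F = (0.3000, 0.2000, 0.9000)
τ = (0.0700, -0.1300, 0.1000)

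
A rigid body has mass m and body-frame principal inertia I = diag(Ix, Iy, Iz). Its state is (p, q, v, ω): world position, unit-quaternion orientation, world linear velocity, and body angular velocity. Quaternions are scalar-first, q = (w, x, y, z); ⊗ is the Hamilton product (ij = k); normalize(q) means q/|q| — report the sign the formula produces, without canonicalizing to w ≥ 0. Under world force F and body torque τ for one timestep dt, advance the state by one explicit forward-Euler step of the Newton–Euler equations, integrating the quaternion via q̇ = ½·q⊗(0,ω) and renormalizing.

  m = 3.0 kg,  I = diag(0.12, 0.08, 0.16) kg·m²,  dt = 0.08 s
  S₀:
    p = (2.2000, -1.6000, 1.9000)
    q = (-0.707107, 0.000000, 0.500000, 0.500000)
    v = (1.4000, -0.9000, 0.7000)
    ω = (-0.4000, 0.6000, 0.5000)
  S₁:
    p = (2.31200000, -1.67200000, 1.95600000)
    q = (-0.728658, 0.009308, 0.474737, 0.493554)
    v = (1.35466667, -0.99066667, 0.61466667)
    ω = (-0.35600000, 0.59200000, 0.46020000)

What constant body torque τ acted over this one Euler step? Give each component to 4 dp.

rate change Δω = (0.04400000, -0.00800000, -0.03980000)
applied torque τ = (0.0900, 0.0000, -0.0700)

τ = (0.0900, 0.0000, -0.0700)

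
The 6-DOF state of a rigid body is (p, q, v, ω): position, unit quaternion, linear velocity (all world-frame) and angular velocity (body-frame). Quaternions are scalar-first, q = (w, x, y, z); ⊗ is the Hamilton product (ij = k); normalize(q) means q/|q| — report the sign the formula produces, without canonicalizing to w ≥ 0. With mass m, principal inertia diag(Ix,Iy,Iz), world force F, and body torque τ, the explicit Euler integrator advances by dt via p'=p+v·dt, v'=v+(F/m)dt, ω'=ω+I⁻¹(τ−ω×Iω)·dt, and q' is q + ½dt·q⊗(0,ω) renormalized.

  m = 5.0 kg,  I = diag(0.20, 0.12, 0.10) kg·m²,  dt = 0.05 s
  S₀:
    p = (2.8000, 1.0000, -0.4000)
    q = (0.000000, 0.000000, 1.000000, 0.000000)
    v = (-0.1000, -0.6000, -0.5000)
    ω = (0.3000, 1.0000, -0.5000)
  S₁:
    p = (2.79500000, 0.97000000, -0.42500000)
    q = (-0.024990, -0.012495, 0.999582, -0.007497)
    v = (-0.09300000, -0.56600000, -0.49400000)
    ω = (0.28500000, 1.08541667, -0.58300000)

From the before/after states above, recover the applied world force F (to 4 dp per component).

F = (0.7000, 3.4000, 0.6000)

v₁ − v₀ = (0.00700000, 0.03400000, 0.00600000)
applied force F = (0.7000, 3.4000, 0.6000)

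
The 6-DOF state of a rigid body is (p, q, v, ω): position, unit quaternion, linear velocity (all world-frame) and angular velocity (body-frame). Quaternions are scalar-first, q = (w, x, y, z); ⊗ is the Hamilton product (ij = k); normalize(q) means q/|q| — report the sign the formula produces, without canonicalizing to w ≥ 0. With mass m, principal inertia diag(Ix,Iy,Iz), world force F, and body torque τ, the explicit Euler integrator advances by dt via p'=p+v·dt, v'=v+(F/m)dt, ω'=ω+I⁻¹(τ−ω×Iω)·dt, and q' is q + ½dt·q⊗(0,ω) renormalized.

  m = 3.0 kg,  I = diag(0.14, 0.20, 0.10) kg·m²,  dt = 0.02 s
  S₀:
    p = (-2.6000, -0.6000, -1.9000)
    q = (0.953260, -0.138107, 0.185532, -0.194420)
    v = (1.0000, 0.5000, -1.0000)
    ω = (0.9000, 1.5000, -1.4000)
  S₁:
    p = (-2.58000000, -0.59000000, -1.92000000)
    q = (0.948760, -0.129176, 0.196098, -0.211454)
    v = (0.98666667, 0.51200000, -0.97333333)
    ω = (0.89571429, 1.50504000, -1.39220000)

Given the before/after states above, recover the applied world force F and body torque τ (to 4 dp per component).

Δv = v₁−v₀ = (-0.01333333, 0.01200000, 0.02666667)
F = m·Δv/dt = (-2.0000, 1.8000, 4.0000)
ω₁ − ω₀ = (-0.00428571, 0.00504000, 0.00780000)
precession coupling = (0.2100, -0.0504, 0.0810)
applied torque τ = (0.1800, 0.0000, 0.1200)

F = (-2.0000, 1.8000, 4.0000)
τ = (0.1800, 0.0000, 0.1200)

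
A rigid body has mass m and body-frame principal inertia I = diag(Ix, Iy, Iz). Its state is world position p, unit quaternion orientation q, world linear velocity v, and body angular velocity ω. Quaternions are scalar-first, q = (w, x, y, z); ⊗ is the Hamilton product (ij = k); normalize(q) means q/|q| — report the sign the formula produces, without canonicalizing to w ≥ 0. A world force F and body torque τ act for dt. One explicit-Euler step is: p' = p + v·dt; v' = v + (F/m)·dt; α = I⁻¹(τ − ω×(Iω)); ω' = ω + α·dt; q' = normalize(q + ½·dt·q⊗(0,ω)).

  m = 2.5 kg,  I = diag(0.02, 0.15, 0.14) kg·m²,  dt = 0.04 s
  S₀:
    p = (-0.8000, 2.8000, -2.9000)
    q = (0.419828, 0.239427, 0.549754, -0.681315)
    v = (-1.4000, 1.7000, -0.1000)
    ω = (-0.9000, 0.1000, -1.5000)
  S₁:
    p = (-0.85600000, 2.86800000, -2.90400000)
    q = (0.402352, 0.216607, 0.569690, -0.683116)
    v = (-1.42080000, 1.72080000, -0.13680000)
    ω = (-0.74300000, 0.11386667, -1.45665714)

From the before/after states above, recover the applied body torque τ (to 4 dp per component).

τ = (0.0800, -0.1100, 0.1400)

Δω = ω₁−ω₀ = (0.15700000, 0.01386667, 0.04334286)
τ = I·(Δω/dt) + ω₀×(Iω₀) = (0.0800, -0.1100, 0.1400)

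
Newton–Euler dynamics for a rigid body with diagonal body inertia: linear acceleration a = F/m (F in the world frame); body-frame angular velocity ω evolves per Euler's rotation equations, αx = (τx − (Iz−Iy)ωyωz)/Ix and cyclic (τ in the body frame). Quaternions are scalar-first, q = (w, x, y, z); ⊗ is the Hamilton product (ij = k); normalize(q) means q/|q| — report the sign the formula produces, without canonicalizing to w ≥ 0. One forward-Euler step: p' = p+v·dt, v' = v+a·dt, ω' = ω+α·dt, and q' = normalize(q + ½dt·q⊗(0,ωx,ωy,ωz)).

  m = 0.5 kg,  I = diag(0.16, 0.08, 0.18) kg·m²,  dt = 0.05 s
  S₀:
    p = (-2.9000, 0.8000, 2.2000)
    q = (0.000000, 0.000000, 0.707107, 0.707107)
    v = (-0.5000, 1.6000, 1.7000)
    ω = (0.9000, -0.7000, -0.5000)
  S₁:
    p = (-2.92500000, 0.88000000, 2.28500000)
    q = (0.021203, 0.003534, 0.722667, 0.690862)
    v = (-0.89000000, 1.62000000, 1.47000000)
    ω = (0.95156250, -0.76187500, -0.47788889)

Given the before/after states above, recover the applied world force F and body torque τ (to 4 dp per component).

ω₁ − ω₀ = (0.05156250, -0.06187500, 0.02211111)
τ = I·(Δω/dt) + ω₀×(Iω₀) = (0.2000, -0.0900, 0.1300)
velocity change Δv = (-0.39000000, 0.02000000, -0.23000000)
m·(v₁−v₀)/dt = (-3.9000, 0.2000, -2.3000)

F = (-3.9000, 0.2000, -2.3000)
τ = (0.2000, -0.0900, 0.1300)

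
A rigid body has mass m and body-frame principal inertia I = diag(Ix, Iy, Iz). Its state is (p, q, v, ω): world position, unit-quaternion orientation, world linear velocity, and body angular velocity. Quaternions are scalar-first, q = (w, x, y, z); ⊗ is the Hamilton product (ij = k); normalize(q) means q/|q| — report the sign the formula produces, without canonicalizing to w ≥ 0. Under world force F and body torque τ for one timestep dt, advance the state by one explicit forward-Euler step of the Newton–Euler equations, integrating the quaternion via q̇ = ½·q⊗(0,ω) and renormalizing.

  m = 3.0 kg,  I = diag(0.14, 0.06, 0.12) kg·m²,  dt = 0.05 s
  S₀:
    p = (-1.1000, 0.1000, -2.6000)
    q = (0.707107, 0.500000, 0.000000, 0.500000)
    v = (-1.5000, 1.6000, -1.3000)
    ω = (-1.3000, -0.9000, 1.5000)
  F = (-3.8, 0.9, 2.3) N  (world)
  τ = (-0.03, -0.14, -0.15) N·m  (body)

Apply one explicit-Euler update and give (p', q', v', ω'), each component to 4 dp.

p' = (-1.1750, 0.1800, -2.6650)
q' = (0.7036, 0.4875, -0.0508, 0.5145)
v' = (-1.5633, 1.6150, -1.2617)
ω' = (-1.2818, -0.9842, 1.4765)

ω×(Iω) gyroscopic = (-0.0810, -0.0390, -0.0936)
angular accel α = (0.3643, -1.6833, -0.4700)
ω + α·dt = (-1.2818, -0.9842, 1.4765)
q⊗(0,ω) = (-0.1000000, -0.4692391, -2.0363963, 0.6106605)
q + ½dt·q⊗(0,ω), renormalized = (0.7036, 0.4875, -0.0508, 0.5145)
new position p' = (-1.1750, 0.1800, -2.6650)
v + (F/m)dt = (-1.5633, 1.6150, -1.2617)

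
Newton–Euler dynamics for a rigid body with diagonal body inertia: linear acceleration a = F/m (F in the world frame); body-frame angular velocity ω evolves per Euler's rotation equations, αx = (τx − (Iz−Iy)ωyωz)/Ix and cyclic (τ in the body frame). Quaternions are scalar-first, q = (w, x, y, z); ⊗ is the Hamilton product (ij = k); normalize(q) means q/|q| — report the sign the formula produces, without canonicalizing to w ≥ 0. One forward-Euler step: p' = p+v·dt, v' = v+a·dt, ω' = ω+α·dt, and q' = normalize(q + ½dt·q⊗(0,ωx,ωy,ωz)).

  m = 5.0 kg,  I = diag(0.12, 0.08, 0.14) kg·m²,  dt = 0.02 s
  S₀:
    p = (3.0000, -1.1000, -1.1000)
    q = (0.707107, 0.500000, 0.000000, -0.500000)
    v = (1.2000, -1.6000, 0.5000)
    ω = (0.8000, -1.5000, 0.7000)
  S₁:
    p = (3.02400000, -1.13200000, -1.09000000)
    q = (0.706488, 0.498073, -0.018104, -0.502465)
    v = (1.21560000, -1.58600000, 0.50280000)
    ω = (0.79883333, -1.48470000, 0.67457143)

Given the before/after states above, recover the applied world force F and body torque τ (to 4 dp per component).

F = (3.9000, 3.5000, 0.7000)
τ = (-0.0700, 0.0500, -0.1300)

velocity change Δv = (0.01560000, 0.01400000, 0.00280000)
m·(v₁−v₀)/dt = (3.9000, 3.5000, 0.7000)
Δω = ω₁−ω₀ = (-0.00116667, 0.01530000, -0.02542857)
I·α + gyro = (-0.0700, 0.0500, -0.1300)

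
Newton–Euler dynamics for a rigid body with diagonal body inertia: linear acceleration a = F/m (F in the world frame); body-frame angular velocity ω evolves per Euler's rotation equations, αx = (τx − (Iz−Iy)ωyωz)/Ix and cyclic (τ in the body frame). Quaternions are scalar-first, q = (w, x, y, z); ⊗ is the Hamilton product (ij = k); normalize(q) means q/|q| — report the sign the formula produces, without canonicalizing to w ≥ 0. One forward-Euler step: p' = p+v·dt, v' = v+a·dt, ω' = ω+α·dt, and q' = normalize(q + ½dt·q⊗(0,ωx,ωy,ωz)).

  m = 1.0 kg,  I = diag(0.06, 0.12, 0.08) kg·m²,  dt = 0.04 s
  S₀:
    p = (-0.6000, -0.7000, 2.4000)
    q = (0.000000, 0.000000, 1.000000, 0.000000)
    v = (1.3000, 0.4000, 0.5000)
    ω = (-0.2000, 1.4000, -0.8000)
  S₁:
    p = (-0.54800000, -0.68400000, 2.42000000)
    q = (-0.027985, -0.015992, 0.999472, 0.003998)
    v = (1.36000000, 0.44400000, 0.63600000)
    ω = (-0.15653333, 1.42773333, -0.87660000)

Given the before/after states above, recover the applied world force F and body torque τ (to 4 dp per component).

ω₁ − ω₀ = (0.04346667, 0.02773333, -0.07660000)
precession coupling = (0.0448, -0.0032, -0.0168)
applied torque τ = (0.1100, 0.0800, -0.1700)
velocity change Δv = (0.06000000, 0.04400000, 0.13600000)
F = m·Δv/dt = (1.5000, 1.1000, 3.4000)

F = (1.5000, 1.1000, 3.4000)
τ = (0.1100, 0.0800, -0.1700)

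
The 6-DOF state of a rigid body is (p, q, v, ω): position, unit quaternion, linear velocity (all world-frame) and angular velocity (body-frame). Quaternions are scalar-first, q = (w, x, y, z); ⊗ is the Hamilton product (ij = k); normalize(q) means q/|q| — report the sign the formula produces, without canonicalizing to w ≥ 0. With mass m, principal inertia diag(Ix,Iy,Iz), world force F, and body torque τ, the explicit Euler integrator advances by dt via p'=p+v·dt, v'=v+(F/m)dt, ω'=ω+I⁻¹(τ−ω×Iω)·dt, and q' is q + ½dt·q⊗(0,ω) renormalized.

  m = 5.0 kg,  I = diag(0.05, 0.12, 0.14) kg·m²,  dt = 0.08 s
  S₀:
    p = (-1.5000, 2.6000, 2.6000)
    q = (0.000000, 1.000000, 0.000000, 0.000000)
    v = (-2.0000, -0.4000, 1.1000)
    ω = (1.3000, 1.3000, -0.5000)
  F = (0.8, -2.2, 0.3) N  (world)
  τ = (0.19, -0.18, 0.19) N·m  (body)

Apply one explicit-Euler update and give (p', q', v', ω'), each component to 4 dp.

p' = (-1.6600, 2.5680, 2.6880)
q' = (-0.0518, 0.9971, 0.0199, 0.0518)
v' = (-1.9872, -0.4352, 1.1048)
ω' = (1.6248, 1.1410, -0.4590)

p + v·dt = (-1.6600, 2.5680, 2.6880)
new velocity v' = (-1.9872, -0.4352, 1.1048)
angular accel α = (4.0600, -1.9875, 0.5121)
ω' = ω + α·dt = (1.6248, 1.1410, -0.4590)
2q̇ = q⊗(0,ω) = (-1.3000000, 0.0000000, 0.5000000, 1.3000000)
q + ½dt·q⊗(0,ω), renormalized = (-0.0518, 0.9971, 0.0199, 0.0518)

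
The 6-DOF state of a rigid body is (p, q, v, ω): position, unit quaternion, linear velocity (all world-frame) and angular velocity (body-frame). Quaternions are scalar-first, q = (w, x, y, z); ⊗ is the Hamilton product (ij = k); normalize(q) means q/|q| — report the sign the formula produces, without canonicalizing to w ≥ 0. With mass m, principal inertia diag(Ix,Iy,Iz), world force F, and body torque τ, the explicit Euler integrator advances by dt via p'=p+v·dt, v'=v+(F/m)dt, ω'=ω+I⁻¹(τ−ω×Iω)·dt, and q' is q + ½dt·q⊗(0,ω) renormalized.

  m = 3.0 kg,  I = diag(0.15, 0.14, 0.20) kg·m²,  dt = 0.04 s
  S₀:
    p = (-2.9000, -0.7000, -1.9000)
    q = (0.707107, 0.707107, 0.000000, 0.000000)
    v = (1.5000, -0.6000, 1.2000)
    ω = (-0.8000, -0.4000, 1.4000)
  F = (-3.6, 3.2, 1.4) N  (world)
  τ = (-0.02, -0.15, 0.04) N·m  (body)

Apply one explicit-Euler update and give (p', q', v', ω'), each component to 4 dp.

α = I⁻¹(τ − ω×Iω) = (0.0907, -1.4714, 0.2160)
new body rate ω' = (-0.7964, -0.4589, 1.4086)
2q̇ = q⊗(0,ω) = (0.5656856, -0.5656856, -1.2727926, 0.7071070)
updated quaternion q' = (0.7180, 0.6954, -0.0254, 0.0141)
linear accel F/m = (-1.2000, 1.0667, 0.4667)
p + v·dt = (-2.8400, -0.7240, -1.8520)
v' = v + a·dt = (1.4520, -0.5573, 1.2187)

p' = (-2.8400, -0.7240, -1.8520)
q' = (0.7180, 0.6954, -0.0254, 0.0141)
v' = (1.4520, -0.5573, 1.2187)
ω' = (-0.7964, -0.4589, 1.4086)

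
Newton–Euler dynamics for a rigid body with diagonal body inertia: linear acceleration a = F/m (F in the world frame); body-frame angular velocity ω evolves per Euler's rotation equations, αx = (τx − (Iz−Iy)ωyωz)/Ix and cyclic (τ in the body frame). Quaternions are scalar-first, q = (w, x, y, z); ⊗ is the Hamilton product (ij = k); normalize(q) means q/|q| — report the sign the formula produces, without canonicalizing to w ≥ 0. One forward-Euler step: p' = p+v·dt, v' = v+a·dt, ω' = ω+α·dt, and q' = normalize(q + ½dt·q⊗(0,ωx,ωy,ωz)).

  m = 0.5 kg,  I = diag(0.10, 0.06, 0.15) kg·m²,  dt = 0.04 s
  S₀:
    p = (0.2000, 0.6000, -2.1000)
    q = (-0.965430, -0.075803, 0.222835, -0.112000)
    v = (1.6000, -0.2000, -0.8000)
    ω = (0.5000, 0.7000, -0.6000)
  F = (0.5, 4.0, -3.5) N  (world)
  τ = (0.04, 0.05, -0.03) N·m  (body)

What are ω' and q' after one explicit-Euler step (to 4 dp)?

precession coupling ω×(Iω) = (-0.0378, 0.0150, -0.0140)
(τ − ω×Iω)/I = (0.7780, 0.5833, -0.1067)
ω' = ω + α·dt = (0.5311, 0.7233, -0.6043)
q⊗(0,ω) = (-0.1852830, -0.5380160, -0.7772828, 0.4147784)
updated quaternion q' = (-0.9689, -0.0865, 0.2072, -0.1037)

ω' = (0.5311, 0.7233, -0.6043)
q' = (-0.9689, -0.0865, 0.2072, -0.1037)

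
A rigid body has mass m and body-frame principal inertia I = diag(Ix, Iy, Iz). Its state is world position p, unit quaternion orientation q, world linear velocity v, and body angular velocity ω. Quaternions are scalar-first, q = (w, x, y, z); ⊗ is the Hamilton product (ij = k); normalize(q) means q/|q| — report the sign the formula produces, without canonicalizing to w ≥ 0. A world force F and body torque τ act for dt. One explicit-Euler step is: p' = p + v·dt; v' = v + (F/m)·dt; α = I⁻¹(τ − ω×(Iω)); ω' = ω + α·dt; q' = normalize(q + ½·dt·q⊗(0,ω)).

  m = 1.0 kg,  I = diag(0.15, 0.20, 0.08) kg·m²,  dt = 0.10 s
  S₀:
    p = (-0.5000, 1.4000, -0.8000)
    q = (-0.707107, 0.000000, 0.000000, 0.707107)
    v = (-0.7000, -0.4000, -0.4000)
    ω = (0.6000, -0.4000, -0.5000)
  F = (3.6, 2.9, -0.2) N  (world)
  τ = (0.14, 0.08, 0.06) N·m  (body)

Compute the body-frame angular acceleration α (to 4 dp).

α = (1.0933, 0.5050, 0.9000)

precession coupling ω×(Iω) = (-0.0240, -0.0210, -0.0120)
(τ − ω×Iω)/I = (1.0933, 0.5050, 0.9000)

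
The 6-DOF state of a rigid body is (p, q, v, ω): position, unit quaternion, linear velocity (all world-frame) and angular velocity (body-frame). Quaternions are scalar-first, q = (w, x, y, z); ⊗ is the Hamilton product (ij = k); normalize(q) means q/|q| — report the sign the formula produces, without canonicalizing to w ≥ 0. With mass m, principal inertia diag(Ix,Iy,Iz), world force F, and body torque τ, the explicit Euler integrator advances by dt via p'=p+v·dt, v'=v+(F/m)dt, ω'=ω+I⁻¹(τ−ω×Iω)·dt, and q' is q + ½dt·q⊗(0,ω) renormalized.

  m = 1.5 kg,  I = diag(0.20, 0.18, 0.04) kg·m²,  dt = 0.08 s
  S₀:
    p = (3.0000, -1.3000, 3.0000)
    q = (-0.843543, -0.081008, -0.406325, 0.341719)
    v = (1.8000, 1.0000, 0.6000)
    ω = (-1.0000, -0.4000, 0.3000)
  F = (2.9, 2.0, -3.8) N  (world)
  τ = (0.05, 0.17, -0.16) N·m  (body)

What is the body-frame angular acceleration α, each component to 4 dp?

α = (0.1660, 1.2111, -3.8000)

precession coupling ω×(Iω) = (0.0168, -0.0480, -0.0080)
angular accel α = (0.1660, 1.2111, -3.8000)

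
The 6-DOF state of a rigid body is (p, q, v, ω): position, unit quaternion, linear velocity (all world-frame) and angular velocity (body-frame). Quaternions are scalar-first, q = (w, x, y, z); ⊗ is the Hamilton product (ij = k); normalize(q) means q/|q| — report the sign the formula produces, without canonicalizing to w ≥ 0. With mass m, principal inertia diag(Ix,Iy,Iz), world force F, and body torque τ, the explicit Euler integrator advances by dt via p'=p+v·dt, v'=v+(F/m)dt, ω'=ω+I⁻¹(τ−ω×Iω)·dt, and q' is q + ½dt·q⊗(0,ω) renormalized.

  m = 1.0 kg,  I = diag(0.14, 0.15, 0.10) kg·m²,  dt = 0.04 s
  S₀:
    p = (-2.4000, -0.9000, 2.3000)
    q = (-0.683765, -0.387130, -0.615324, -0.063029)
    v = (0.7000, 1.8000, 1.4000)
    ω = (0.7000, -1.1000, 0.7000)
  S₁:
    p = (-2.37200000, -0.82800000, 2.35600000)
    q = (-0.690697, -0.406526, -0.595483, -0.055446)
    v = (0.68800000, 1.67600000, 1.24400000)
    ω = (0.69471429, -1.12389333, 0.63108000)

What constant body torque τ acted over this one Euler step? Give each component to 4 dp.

Δω = ω₁−ω₀ = (-0.00528571, -0.02389333, -0.06892000)
precession coupling = (0.0385, 0.0196, -0.0077)
τ = I·(Δω/dt) + ω₀×(Iω₀) = (0.0200, -0.0700, -0.1800)

τ = (0.0200, -0.0700, -0.1800)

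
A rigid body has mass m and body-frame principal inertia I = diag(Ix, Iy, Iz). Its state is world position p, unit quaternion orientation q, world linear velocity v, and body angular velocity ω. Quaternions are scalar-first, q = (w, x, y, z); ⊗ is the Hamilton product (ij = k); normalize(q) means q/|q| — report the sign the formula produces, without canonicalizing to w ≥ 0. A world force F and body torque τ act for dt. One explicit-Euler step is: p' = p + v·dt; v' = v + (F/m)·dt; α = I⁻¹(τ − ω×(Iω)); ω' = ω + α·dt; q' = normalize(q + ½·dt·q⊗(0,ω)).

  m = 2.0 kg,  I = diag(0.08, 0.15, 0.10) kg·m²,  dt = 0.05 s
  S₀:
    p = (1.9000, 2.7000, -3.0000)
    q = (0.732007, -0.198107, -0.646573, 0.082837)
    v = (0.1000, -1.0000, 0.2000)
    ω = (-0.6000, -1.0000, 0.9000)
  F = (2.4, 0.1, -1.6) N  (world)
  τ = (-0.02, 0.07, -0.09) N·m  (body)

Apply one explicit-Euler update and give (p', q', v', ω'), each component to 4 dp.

p' = (1.9050, 2.6500, -2.9900)
q' = (0.7105, -0.2214, -0.6612, 0.0945)
v' = (0.1600, -0.9975, 0.1600)
ω' = (-0.6406, -0.9803, 0.8340)

a = (1.2000, 0.0500, -0.8000)
p' = p + v·dt = (1.9050, 2.6500, -2.9900)
v' = v + a·dt = (0.1600, -0.9975, 0.1600)
gyro term ω×Iω = (0.0450, 0.0108, 0.0420)
angular accel α = (-0.8125, 0.3947, -1.3200)
ω + α·dt = (-0.6406, -0.9803, 0.8340)
q⊗(0,ω) = (-0.8399905, -0.9382829, -0.6034129, 0.4689695)
q + ½dt·q⊗(0,ω), renormalized = (0.7105, -0.2214, -0.6612, 0.0945)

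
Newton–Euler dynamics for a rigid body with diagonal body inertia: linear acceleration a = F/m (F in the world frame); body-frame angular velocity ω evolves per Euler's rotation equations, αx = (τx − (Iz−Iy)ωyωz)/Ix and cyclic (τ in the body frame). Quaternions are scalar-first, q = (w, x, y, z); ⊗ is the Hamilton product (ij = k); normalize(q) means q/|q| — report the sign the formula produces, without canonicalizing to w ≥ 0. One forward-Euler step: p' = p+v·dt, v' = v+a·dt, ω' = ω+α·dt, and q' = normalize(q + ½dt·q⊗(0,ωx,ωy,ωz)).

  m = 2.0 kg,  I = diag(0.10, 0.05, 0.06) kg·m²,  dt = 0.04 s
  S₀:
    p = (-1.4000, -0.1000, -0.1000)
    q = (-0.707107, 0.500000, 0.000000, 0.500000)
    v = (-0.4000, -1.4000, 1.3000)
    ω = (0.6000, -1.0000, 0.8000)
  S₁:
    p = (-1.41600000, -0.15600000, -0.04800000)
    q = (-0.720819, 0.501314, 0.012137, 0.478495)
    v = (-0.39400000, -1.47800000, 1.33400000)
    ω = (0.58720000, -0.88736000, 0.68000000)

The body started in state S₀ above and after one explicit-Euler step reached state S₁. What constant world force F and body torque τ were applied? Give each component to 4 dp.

F = (0.3000, -3.9000, 1.7000)
τ = (-0.0400, 0.1600, -0.1500)

Δv = v₁−v₀ = (0.00600000, -0.07800000, 0.03400000)
F = m·Δv/dt = (0.3000, -3.9000, 1.7000)
ω₁ − ω₀ = (-0.01280000, 0.11264000, -0.12000000)
precession coupling = (-0.0080, 0.0192, 0.0300)
applied torque τ = (-0.0400, 0.1600, -0.1500)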